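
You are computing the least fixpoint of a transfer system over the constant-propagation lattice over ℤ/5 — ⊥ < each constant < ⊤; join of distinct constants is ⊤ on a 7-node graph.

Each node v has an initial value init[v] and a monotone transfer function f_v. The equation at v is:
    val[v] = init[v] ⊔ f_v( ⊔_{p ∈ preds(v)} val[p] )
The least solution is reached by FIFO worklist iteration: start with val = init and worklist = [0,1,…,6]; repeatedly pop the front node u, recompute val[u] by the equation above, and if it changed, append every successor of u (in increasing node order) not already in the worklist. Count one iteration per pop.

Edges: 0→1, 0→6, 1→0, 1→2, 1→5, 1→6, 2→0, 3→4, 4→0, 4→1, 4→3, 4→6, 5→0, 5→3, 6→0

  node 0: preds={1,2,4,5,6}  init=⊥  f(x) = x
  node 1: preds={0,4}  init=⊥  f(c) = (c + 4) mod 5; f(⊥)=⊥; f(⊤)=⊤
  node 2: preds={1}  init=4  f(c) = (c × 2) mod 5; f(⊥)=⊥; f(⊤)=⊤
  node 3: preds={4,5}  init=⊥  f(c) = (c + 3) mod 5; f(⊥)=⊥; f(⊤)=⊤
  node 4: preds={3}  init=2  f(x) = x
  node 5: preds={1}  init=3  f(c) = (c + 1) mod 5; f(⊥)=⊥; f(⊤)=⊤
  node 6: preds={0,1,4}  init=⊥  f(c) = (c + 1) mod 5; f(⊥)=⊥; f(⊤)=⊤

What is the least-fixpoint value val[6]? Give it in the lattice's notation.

Iteration log — 10 steps:
  step 1. node 0  ⊔preds=⊤  new=⊤  old=⊥  +wl: 
  step 2. node 1  ⊔preds=⊤  new=⊤  old=⊥  +wl: 0
  step 3. node 2  ⊔preds=⊤  new=⊤  old=4  +wl: 
  step 4. node 3  ⊔preds=⊤  new=⊤  old=⊥  +wl: 
  step 5. node 4  ⊔preds=⊤  new=⊤  old=2  +wl: 1,3
  step 6. node 5  ⊔preds=⊤  new=⊤  old=3  +wl: 
  step 7. node 6  ⊔preds=⊤  new=⊤  old=⊥  +wl: 
  step 8. node 0  ⊔preds=⊤  new=⊤  stable
  step 9. node 1  ⊔preds=⊤  new=⊤  stable
  step 10. node 3  ⊔preds=⊤  new=⊤  stable

Least fixpoint reached:
  node 0: ⊤
  node 1: ⊤
  node 2: ⊤
  node 3: ⊤
  node 4: ⊤
  node 5: ⊤
  node 6: ⊤

⊤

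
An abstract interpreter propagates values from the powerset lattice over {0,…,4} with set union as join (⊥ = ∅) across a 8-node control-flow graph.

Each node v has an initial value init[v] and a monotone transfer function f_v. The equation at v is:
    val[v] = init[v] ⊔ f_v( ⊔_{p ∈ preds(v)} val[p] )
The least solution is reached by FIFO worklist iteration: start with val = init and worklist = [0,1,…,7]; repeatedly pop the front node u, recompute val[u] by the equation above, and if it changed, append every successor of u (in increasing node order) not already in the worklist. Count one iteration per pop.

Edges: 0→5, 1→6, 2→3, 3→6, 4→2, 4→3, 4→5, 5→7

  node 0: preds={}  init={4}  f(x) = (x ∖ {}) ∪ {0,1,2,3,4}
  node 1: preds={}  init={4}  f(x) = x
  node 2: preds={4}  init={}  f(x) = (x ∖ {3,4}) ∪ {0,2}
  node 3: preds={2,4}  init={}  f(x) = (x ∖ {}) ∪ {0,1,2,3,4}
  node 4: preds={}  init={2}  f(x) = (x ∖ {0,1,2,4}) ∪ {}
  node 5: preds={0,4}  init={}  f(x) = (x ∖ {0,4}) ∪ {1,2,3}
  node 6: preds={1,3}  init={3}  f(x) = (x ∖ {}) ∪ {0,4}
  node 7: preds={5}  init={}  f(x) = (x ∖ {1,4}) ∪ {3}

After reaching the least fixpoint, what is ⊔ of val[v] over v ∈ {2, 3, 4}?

{0,1,2,3,4}

Trace (8 dequeues):
  [1] u=0 | in {} | out {0,1,2,3,4} | prev {4} | push {}
  [2] u=1 | in {} | out {4} | ==
  [3] u=2 | in {2} | out {0,2} | prev {} | push {}
  [4] u=3 | in {0,2} | out {0,1,2,3,4} | prev {} | push {}
  [5] u=4 | in {} | out {2} | ==
  [6] u=5 | in {0,1,2,3,4} | out {1,2,3} | prev {} | push {}
  [7] u=6 | in {0,1,2,3,4} | out {0,1,2,3,4} | prev {3} | push {}
  [8] u=7 | in {1,2,3} | out {2,3} | prev {} | push {}

Converged values:
  [0] {0,1,2,3,4}
  [1] {4}
  [2] {0,2}
  [3] {0,1,2,3,4}
  [4] {2}
  [5] {1,2,3}
  [6] {0,1,2,3,4}
  [7] {2,3}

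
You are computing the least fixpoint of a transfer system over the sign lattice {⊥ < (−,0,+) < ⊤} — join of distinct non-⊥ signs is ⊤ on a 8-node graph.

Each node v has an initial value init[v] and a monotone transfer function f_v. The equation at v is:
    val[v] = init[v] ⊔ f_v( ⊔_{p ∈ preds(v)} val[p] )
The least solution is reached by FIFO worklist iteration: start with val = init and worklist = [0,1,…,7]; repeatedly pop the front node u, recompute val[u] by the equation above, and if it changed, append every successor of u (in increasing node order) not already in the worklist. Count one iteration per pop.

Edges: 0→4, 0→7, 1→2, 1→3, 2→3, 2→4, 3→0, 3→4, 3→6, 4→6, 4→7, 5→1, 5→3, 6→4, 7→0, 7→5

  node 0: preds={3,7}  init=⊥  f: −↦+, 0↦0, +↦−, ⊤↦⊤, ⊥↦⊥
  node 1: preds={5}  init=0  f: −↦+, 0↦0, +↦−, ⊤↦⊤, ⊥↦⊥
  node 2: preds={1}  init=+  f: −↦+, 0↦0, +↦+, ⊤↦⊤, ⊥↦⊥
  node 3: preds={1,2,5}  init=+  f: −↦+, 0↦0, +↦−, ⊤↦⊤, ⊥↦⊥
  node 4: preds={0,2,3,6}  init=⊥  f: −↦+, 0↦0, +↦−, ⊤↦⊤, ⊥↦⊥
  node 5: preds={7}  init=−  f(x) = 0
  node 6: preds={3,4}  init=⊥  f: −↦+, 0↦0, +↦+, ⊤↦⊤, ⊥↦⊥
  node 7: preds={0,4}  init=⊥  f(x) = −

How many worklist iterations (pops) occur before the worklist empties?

14

Worklist (14 pops):
  #1 pop 0: in=+ → − (was ⊥); enqueue []
  #2 pop 1: in=− → ⊤ (was 0); enqueue []
  #3 pop 2: in=⊤ → ⊤ (was +); enqueue []
  #4 pop 3: in=⊤ → ⊤ (was +); enqueue [0]
  #5 pop 4: in=⊤ → ⊤ (was ⊥); enqueue []
  #6 pop 5: in=⊥ → ⊤ (was −); enqueue [1,3]
  #7 pop 6: in=⊤ → ⊤ (was ⊥); enqueue [4]
  #8 pop 7: in=⊤ → − (was ⊥); enqueue [5]
  #9 pop 0: in=⊤ → ⊤ (was −); enqueue [7]
  #10 pop 1: in=⊤ → ⊤ (no change)
  #11 pop 3: in=⊤ → ⊤ (no change)
  #12 pop 4: in=⊤ → ⊤ (no change)
  #13 pop 5: in=− → ⊤ (no change)
  #14 pop 7: in=⊤ → − (no change)

Fixpoint:
  val[0] = ⊤
  val[1] = ⊤
  val[2] = ⊤
  val[3] = ⊤
  val[4] = ⊤
  val[5] = ⊤
  val[6] = ⊤
  val[7] = −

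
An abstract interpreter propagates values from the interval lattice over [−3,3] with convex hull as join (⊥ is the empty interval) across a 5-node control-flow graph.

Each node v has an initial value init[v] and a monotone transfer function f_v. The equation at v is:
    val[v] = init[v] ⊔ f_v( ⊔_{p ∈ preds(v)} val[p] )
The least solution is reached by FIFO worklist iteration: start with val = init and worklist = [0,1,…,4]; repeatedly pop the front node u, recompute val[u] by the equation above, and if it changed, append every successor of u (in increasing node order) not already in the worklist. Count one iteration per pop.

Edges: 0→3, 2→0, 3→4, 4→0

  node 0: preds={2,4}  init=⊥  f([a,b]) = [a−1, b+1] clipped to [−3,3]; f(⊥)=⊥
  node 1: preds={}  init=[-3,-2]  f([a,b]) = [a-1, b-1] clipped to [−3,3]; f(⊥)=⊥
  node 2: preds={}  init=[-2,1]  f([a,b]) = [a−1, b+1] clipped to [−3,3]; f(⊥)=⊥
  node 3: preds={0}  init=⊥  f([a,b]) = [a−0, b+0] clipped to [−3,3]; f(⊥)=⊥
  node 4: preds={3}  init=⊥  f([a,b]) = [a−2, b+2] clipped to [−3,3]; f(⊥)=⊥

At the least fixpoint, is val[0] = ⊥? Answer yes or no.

Trace (8 dequeues):
  [1] u=0 | in [-2,1] | out [-3,2] | prev ⊥ | push {}
  [2] u=1 | in ⊥ | out [-3,-2] | ==
  [3] u=2 | in ⊥ | out [-2,1] | ==
  [4] u=3 | in [-3,2] | out [-3,2] | prev ⊥ | push {}
  [5] u=4 | in [-3,2] | out [-3,3] | prev ⊥ | push {0}
  [6] u=0 | in [-3,3] | out [-3,3] | prev [-3,2] | push {3}
  [7] u=3 | in [-3,3] | out [-3,3] | prev [-3,2] | push {4}
  [8] u=4 | in [-3,3] | out [-3,3] | ==

Converged values:
  [0] [-3,3]
  [1] [-3,-2]
  [2] [-2,1]
  [3] [-3,3]
  [4] [-3,3]

no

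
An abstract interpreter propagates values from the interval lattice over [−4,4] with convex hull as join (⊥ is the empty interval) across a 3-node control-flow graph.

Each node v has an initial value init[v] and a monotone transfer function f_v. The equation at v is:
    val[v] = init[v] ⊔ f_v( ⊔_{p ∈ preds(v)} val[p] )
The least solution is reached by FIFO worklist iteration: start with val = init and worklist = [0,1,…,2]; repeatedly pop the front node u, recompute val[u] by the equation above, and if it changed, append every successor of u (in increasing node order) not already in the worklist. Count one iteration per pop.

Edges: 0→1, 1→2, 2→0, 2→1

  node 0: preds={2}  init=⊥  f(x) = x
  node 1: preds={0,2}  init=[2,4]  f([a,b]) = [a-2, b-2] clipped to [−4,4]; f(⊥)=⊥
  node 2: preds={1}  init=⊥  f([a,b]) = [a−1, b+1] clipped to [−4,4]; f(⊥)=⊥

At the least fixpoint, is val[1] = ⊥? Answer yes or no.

Trace (11 dequeues):
  [1] u=0 | in ⊥ | out ⊥ | ==
  [2] u=1 | in ⊥ | out [2,4] | ==
  [3] u=2 | in [2,4] | out [1,4] | prev ⊥ | push {0,1}
  [4] u=0 | in [1,4] | out [1,4] | prev ⊥ | push {}
  [5] u=1 | in [1,4] | out [-1,4] | prev [2,4] | push {2}
  [6] u=2 | in [-1,4] | out [-2,4] | prev [1,4] | push {0,1}
  [7] u=0 | in [-2,4] | out [-2,4] | prev [1,4] | push {}
  [8] u=1 | in [-2,4] | out [-4,4] | prev [-1,4] | push {2}
  [9] u=2 | in [-4,4] | out [-4,4] | prev [-2,4] | push {0,1}
  [10] u=0 | in [-4,4] | out [-4,4] | prev [-2,4] | push {}
  [11] u=1 | in [-4,4] | out [-4,4] | ==

Converged values:
  [0] [-4,4]
  [1] [-4,4]
  [2] [-4,4]

no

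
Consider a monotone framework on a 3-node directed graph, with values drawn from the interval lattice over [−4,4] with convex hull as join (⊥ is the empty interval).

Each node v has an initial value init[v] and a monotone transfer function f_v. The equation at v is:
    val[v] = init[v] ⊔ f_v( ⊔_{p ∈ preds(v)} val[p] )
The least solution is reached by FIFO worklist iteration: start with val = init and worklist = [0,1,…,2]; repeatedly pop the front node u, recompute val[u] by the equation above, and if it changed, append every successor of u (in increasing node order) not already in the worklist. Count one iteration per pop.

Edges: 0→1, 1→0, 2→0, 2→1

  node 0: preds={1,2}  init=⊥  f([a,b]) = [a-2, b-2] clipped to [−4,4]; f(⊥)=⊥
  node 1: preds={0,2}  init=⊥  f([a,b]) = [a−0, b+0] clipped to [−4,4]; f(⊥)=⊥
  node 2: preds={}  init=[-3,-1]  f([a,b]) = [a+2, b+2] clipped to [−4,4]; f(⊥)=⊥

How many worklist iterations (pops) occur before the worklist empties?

Worklist (4 pops):
  #1 pop 0: in=[-3,-1] → [-4,-3] (was ⊥); enqueue []
  #2 pop 1: in=[-4,-1] → [-4,-1] (was ⊥); enqueue [0]
  #3 pop 2: in=⊥ → [-3,-1] (no change)
  #4 pop 0: in=[-4,-1] → [-4,-3] (no change)

Fixpoint:
  val[0] = [-4,-3]
  val[1] = [-4,-1]
  val[2] = [-3,-1]

4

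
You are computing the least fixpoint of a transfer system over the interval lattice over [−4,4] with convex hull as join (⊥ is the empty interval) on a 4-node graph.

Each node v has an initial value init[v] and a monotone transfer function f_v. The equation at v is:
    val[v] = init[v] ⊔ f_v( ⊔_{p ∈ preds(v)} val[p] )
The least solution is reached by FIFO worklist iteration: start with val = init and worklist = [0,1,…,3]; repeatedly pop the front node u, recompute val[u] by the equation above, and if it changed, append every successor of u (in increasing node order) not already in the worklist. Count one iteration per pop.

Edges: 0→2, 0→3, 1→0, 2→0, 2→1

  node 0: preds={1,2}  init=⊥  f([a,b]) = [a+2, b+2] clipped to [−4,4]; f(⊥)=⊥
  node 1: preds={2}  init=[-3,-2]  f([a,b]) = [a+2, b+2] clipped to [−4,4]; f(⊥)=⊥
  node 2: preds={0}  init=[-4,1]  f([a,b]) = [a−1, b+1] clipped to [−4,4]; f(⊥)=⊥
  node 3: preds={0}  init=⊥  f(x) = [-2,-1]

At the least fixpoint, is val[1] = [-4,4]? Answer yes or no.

no

Iteration log — 9 steps:
  step 1. node 0  ⊔preds=[-4,1]  new=[-2,3]  old=⊥  +wl: 
  step 2. node 1  ⊔preds=[-4,1]  new=[-3,3]  old=[-3,-2]  +wl: 0
  step 3. node 2  ⊔preds=[-2,3]  new=[-4,4]  old=[-4,1]  +wl: 1
  step 4. node 3  ⊔preds=[-2,3]  new=[-2,-1]  old=⊥  +wl: 
  step 5. node 0  ⊔preds=[-4,4]  new=[-2,4]  old=[-2,3]  +wl: 2,3
  step 6. node 1  ⊔preds=[-4,4]  new=[-3,4]  old=[-3,3]  +wl: 0
  step 7. node 2  ⊔preds=[-2,4]  new=[-4,4]  stable
  step 8. node 3  ⊔preds=[-2,4]  new=[-2,-1]  stable
  step 9. node 0  ⊔preds=[-4,4]  new=[-2,4]  stable

Least fixpoint reached:
  node 0: [-2,4]
  node 1: [-3,4]
  node 2: [-4,4]
  node 3: [-2,-1]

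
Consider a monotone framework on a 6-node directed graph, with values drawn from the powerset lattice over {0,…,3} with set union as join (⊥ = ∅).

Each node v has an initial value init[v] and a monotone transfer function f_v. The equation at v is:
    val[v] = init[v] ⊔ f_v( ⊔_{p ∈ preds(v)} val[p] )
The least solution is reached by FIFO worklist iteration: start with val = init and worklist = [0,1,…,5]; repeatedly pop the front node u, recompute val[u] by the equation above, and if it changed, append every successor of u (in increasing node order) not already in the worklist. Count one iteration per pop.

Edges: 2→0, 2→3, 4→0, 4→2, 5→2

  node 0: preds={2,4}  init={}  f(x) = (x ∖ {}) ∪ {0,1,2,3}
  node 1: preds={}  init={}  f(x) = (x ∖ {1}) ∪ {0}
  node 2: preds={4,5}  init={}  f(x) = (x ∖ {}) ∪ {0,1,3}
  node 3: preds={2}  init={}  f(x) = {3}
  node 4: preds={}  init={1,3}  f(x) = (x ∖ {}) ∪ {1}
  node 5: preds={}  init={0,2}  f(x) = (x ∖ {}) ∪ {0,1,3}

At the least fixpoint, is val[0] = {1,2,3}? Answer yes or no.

Trace (8 dequeues):
  [1] u=0 | in {1,3} | out {0,1,2,3} | prev {} | push {}
  [2] u=1 | in {} | out {0} | prev {} | push {}
  [3] u=2 | in {0,1,2,3} | out {0,1,2,3} | prev {} | push {0}
  [4] u=3 | in {0,1,2,3} | out {3} | prev {} | push {}
  [5] u=4 | in {} | out {1,3} | ==
  [6] u=5 | in {} | out {0,1,2,3} | prev {0,2} | push {2}
  [7] u=0 | in {0,1,2,3} | out {0,1,2,3} | ==
  [8] u=2 | in {0,1,2,3} | out {0,1,2,3} | ==

Converged values:
  [0] {0,1,2,3}
  [1] {0}
  [2] {0,1,2,3}
  [3] {3}
  [4] {1,3}
  [5] {0,1,2,3}

no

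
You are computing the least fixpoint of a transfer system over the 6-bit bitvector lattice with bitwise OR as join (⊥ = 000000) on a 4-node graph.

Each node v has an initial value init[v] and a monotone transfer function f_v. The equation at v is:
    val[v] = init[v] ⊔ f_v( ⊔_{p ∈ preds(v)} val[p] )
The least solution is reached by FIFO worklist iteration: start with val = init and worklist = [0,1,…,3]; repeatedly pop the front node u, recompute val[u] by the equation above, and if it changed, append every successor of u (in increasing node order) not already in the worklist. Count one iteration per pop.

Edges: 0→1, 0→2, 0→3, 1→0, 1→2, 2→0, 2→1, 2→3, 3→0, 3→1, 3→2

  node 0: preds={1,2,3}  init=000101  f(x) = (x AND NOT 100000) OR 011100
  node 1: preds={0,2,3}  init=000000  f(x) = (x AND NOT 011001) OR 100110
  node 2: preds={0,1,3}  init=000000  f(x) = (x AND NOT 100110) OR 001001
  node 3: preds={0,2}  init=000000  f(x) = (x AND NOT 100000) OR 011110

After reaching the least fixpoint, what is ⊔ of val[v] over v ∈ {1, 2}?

Trace (8 dequeues):
  [1] u=0 | in 000000 | out 011101 | prev 000101 | push {}
  [2] u=1 | in 011101 | out 100110 | prev 000000 | push {0}
  [3] u=2 | in 111111 | out 011001 | prev 000000 | push {1}
  [4] u=3 | in 011101 | out 011111 | prev 000000 | push {2}
  [5] u=0 | in 111111 | out 011111 | prev 011101 | push {3}
  [6] u=1 | in 011111 | out 100110 | ==
  [7] u=2 | in 111111 | out 011001 | ==
  [8] u=3 | in 011111 | out 011111 | ==

Converged values:
  [0] 011111
  [1] 100110
  [2] 011001
  [3] 011111

111111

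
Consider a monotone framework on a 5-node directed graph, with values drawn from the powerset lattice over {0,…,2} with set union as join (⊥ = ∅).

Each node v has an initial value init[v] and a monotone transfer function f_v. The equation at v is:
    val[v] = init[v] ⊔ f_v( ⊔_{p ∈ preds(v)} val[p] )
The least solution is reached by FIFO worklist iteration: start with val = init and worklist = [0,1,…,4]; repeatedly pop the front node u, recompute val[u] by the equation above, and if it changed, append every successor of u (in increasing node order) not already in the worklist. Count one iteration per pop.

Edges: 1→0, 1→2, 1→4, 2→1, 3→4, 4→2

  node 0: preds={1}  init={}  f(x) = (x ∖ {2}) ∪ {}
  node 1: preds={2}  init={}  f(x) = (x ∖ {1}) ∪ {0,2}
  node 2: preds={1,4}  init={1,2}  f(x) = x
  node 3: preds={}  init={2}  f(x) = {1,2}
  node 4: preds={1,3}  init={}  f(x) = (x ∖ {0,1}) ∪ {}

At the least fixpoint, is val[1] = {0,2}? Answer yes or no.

Trace (8 dequeues):
  [1] u=0 | in {} | out {} | ==
  [2] u=1 | in {1,2} | out {0,2} | prev {} | push {0}
  [3] u=2 | in {0,2} | out {0,1,2} | prev {1,2} | push {1}
  [4] u=3 | in {} | out {1,2} | prev {2} | push {}
  [5] u=4 | in {0,1,2} | out {2} | prev {} | push {2}
  [6] u=0 | in {0,2} | out {0} | prev {} | push {}
  [7] u=1 | in {0,1,2} | out {0,2} | ==
  [8] u=2 | in {0,2} | out {0,1,2} | ==

Converged values:
  [0] {0}
  [1] {0,2}
  [2] {0,1,2}
  [3] {1,2}
  [4] {2}

yes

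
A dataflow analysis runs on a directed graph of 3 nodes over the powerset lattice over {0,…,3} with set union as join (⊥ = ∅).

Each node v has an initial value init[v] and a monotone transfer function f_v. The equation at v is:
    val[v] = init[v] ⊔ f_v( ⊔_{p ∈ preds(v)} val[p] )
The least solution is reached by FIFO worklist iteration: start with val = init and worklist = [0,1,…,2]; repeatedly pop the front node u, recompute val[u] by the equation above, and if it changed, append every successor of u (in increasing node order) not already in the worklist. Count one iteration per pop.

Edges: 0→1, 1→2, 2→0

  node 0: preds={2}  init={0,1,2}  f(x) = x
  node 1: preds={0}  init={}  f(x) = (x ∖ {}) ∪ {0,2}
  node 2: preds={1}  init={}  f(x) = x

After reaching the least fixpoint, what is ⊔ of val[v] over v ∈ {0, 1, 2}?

{0,1,2}

Worklist (4 pops):
  #1 pop 0: in={} → {0,1,2} (no change)
  #2 pop 1: in={0,1,2} → {0,1,2} (was {}); enqueue []
  #3 pop 2: in={0,1,2} → {0,1,2} (was {}); enqueue [0]
  #4 pop 0: in={0,1,2} → {0,1,2} (no change)

Fixpoint:
  val[0] = {0,1,2}
  val[1] = {0,1,2}
  val[2] = {0,1,2}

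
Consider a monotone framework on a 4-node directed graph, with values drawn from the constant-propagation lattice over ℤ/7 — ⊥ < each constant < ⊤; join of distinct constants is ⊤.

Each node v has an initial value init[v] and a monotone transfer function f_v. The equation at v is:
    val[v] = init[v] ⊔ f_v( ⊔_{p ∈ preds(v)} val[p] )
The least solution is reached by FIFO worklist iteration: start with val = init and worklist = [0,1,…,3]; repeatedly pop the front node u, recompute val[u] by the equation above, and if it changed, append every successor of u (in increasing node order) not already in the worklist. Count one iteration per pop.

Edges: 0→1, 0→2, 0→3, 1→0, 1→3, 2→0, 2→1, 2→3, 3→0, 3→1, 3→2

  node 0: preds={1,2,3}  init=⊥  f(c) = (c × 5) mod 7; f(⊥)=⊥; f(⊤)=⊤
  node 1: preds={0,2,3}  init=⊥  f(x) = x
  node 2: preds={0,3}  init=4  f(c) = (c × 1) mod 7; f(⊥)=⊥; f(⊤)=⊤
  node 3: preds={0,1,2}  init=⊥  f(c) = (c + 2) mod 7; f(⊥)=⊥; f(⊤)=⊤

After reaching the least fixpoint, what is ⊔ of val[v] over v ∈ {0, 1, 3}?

Worklist (8 pops):
  #1 pop 0: in=4 → 6 (was ⊥); enqueue []
  #2 pop 1: in=⊤ → ⊤ (was ⊥); enqueue [0]
  #3 pop 2: in=6 → ⊤ (was 4); enqueue [1]
  #4 pop 3: in=⊤ → ⊤ (was ⊥); enqueue [2]
  #5 pop 0: in=⊤ → ⊤ (was 6); enqueue [3]
  #6 pop 1: in=⊤ → ⊤ (no change)
  #7 pop 2: in=⊤ → ⊤ (no change)
  #8 pop 3: in=⊤ → ⊤ (no change)

Fixpoint:
  val[0] = ⊤
  val[1] = ⊤
  val[2] = ⊤
  val[3] = ⊤

⊤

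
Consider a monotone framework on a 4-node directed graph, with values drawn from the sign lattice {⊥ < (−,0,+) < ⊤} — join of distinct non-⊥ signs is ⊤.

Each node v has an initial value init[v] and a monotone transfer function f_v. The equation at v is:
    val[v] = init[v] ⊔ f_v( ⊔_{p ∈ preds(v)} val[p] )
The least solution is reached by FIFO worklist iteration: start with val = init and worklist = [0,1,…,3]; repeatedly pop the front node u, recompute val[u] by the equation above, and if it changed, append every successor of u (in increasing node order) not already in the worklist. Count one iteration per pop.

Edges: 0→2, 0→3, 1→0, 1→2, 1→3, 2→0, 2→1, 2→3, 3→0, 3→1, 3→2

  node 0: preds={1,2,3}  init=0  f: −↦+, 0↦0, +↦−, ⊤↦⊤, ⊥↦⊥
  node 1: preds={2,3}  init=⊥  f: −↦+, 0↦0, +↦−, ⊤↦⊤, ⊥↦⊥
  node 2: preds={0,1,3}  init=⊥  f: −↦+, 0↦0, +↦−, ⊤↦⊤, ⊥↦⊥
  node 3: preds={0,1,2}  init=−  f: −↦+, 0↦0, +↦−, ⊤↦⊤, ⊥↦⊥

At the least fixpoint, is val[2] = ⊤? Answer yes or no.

yes

Worklist (9 pops):
  #1 pop 0: in=− → ⊤ (was 0); enqueue []
  #2 pop 1: in=− → + (was ⊥); enqueue [0]
  #3 pop 2: in=⊤ → ⊤ (was ⊥); enqueue [1]
  #4 pop 3: in=⊤ → ⊤ (was −); enqueue [2]
  #5 pop 0: in=⊤ → ⊤ (no change)
  #6 pop 1: in=⊤ → ⊤ (was +); enqueue [0,3]
  #7 pop 2: in=⊤ → ⊤ (no change)
  #8 pop 0: in=⊤ → ⊤ (no change)
  #9 pop 3: in=⊤ → ⊤ (no change)

Fixpoint:
  val[0] = ⊤
  val[1] = ⊤
  val[2] = ⊤
  val[3] = ⊤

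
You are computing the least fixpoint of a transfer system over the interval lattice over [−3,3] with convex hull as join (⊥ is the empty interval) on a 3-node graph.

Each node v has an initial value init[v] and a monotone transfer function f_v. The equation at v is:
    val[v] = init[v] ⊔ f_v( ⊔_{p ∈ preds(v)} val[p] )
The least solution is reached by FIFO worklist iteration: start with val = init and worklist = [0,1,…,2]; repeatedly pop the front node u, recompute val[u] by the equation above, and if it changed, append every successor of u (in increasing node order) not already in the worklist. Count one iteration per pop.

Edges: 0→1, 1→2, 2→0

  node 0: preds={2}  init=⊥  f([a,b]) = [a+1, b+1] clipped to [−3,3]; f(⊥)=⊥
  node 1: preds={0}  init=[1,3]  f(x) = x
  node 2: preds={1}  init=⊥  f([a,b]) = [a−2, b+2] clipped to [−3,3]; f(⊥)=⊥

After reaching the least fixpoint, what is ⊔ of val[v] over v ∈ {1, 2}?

Worklist (12 pops):
  #1 pop 0: in=⊥ → ⊥ (no change)
  #2 pop 1: in=⊥ → [1,3] (no change)
  #3 pop 2: in=[1,3] → [-1,3] (was ⊥); enqueue [0]
  #4 pop 0: in=[-1,3] → [0,3] (was ⊥); enqueue [1]
  #5 pop 1: in=[0,3] → [0,3] (was [1,3]); enqueue [2]
  #6 pop 2: in=[0,3] → [-2,3] (was [-1,3]); enqueue [0]
  #7 pop 0: in=[-2,3] → [-1,3] (was [0,3]); enqueue [1]
  #8 pop 1: in=[-1,3] → [-1,3] (was [0,3]); enqueue [2]
  #9 pop 2: in=[-1,3] → [-3,3] (was [-2,3]); enqueue [0]
  #10 pop 0: in=[-3,3] → [-2,3] (was [-1,3]); enqueue [1]
  #11 pop 1: in=[-2,3] → [-2,3] (was [-1,3]); enqueue [2]
  #12 pop 2: in=[-2,3] → [-3,3] (no change)

Fixpoint:
  val[0] = [-2,3]
  val[1] = [-2,3]
  val[2] = [-3,3]

[-3,3]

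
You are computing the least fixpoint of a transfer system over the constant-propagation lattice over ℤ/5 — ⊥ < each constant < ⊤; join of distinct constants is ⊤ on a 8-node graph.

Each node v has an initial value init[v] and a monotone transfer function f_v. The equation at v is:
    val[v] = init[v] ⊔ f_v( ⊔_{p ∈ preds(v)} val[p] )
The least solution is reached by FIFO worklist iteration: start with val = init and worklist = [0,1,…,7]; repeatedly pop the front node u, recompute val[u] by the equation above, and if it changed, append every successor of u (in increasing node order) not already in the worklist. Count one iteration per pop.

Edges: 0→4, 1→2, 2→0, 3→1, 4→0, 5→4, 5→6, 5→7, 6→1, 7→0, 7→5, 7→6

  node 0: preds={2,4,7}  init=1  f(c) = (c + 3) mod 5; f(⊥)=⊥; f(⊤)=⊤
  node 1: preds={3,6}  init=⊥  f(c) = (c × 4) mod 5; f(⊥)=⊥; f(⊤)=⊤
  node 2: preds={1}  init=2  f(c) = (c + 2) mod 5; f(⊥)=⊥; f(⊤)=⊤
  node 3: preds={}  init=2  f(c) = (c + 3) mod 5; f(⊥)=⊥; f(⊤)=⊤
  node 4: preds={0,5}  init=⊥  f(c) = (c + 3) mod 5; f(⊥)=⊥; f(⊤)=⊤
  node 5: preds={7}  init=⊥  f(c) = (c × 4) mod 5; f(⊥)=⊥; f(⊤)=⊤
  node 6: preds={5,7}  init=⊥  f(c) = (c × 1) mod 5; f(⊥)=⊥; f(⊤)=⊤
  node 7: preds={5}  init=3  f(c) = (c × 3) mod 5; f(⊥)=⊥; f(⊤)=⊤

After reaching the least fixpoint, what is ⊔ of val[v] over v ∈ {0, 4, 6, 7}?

Worklist (16 pops):
  #1 pop 0: in=⊤ → ⊤ (was 1); enqueue []
  #2 pop 1: in=2 → 3 (was ⊥); enqueue []
  #3 pop 2: in=3 → ⊤ (was 2); enqueue [0]
  #4 pop 3: in=⊥ → 2 (no change)
  #5 pop 4: in=⊤ → ⊤ (was ⊥); enqueue []
  #6 pop 5: in=3 → 2 (was ⊥); enqueue [4]
  #7 pop 6: in=⊤ → ⊤ (was ⊥); enqueue [1]
  #8 pop 7: in=2 → ⊤ (was 3); enqueue [5,6]
  #9 pop 0: in=⊤ → ⊤ (no change)
  #10 pop 4: in=⊤ → ⊤ (no change)
  #11 pop 1: in=⊤ → ⊤ (was 3); enqueue [2]
  #12 pop 5: in=⊤ → ⊤ (was 2); enqueue [4,7]
  #13 pop 6: in=⊤ → ⊤ (no change)
  #14 pop 2: in=⊤ → ⊤ (no change)
  #15 pop 4: in=⊤ → ⊤ (no change)
  #16 pop 7: in=⊤ → ⊤ (no change)

Fixpoint:
  val[0] = ⊤
  val[1] = ⊤
  val[2] = ⊤
  val[3] = 2
  val[4] = ⊤
  val[5] = ⊤
  val[6] = ⊤
  val[7] = ⊤

⊤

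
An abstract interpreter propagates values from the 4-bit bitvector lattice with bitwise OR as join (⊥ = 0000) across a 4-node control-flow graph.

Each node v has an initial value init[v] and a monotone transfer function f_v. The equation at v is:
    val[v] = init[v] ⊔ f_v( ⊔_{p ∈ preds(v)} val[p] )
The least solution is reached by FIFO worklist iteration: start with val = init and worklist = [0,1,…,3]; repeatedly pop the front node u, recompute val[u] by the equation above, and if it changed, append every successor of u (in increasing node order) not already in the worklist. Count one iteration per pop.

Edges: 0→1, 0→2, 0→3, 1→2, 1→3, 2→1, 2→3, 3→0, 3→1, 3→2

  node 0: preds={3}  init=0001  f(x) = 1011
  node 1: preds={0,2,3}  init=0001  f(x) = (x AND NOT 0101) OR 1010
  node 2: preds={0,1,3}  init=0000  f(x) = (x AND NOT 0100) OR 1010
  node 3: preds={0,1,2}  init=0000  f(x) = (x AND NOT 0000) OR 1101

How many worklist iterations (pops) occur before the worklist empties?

7

Iteration log — 7 steps:
  step 1. node 0  ⊔preds=0000  new=1011  old=0001  +wl: 
  step 2. node 1  ⊔preds=1011  new=1011  old=0001  +wl: 
  step 3. node 2  ⊔preds=1011  new=1011  old=0000  +wl: 1
  step 4. node 3  ⊔preds=1011  new=1111  old=0000  +wl: 0,2
  step 5. node 1  ⊔preds=1111  new=1011  stable
  step 6. node 0  ⊔preds=1111  new=1011  stable
  step 7. node 2  ⊔preds=1111  new=1011  stable

Least fixpoint reached:
  node 0: 1011
  node 1: 1011
  node 2: 1011
  node 3: 1111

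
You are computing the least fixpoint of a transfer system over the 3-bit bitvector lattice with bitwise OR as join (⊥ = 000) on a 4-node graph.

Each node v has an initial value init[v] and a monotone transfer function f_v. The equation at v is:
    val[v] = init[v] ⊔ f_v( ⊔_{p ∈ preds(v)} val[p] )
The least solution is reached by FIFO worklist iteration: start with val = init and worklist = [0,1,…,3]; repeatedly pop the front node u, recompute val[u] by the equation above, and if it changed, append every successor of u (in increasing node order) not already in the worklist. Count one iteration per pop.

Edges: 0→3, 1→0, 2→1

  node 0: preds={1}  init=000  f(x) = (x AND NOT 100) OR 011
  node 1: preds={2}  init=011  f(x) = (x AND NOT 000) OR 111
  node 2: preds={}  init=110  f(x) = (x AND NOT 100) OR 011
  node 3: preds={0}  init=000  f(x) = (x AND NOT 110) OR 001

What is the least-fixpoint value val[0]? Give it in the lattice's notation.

011

Trace (6 dequeues):
  [1] u=0 | in 011 | out 011 | prev 000 | push {}
  [2] u=1 | in 110 | out 111 | prev 011 | push {0}
  [3] u=2 | in 000 | out 111 | prev 110 | push {1}
  [4] u=3 | in 011 | out 001 | prev 000 | push {}
  [5] u=0 | in 111 | out 011 | ==
  [6] u=1 | in 111 | out 111 | ==

Converged values:
  [0] 011
  [1] 111
  [2] 111
  [3] 001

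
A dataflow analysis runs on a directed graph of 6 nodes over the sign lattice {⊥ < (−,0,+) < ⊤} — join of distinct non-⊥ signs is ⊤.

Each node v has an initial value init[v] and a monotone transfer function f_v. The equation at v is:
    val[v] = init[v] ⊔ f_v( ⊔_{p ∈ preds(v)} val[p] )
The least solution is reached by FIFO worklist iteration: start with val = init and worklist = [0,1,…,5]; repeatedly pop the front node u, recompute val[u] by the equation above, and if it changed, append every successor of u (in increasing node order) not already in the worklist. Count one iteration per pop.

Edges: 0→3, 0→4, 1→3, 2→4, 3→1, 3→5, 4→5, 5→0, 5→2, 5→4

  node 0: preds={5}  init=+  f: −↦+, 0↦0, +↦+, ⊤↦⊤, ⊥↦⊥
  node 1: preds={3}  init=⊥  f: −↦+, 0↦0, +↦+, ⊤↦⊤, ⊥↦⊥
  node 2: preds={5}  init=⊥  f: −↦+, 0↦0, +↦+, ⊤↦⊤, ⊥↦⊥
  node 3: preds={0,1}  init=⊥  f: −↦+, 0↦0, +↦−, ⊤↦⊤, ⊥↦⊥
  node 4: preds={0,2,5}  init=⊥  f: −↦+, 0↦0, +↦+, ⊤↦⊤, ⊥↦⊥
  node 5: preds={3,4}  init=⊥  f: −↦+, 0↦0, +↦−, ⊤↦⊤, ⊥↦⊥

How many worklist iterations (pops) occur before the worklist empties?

14

Trace (14 dequeues):
  [1] u=0 | in ⊥ | out + | ==
  [2] u=1 | in ⊥ | out ⊥ | ==
  [3] u=2 | in ⊥ | out ⊥ | ==
  [4] u=3 | in + | out − | prev ⊥ | push {1}
  [5] u=4 | in + | out + | prev ⊥ | push {}
  [6] u=5 | in ⊤ | out ⊤ | prev ⊥ | push {0,2,4}
  [7] u=1 | in − | out + | prev ⊥ | push {3}
  [8] u=0 | in ⊤ | out ⊤ | prev + | push {}
  [9] u=2 | in ⊤ | out ⊤ | prev ⊥ | push {}
  [10] u=4 | in ⊤ | out ⊤ | prev + | push {5}
  [11] u=3 | in ⊤ | out ⊤ | prev − | push {1}
  [12] u=5 | in ⊤ | out ⊤ | ==
  [13] u=1 | in ⊤ | out ⊤ | prev + | push {3}
  [14] u=3 | in ⊤ | out ⊤ | ==

Converged values:
  [0] ⊤
  [1] ⊤
  [2] ⊤
  [3] ⊤
  [4] ⊤
  [5] ⊤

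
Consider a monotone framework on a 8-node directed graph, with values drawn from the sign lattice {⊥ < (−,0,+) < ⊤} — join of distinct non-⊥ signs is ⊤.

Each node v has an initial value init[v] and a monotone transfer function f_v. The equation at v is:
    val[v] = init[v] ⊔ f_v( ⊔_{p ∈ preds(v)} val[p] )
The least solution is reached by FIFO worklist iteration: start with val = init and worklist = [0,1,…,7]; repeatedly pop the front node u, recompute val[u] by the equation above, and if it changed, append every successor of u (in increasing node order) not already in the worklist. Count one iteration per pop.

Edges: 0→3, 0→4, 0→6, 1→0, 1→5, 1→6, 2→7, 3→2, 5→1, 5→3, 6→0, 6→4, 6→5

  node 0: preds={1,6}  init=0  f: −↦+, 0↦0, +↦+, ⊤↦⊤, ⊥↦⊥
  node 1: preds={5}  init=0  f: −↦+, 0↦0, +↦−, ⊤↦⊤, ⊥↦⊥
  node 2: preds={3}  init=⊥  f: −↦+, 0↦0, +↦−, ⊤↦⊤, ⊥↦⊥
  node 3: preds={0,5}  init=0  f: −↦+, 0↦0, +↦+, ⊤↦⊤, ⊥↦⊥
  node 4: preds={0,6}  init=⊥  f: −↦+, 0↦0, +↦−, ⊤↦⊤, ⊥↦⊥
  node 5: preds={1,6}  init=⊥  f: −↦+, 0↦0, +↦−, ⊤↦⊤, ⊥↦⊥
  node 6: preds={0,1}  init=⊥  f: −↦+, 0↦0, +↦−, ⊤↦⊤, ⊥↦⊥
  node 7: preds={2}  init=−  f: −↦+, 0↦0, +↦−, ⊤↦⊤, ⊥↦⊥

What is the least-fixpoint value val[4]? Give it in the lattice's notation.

Worklist (13 pops):
  #1 pop 0: in=0 → 0 (no change)
  #2 pop 1: in=⊥ → 0 (no change)
  #3 pop 2: in=0 → 0 (was ⊥); enqueue []
  #4 pop 3: in=0 → 0 (no change)
  #5 pop 4: in=0 → 0 (was ⊥); enqueue []
  #6 pop 5: in=0 → 0 (was ⊥); enqueue [1,3]
  #7 pop 6: in=0 → 0 (was ⊥); enqueue [0,4,5]
  #8 pop 7: in=0 → ⊤ (was −); enqueue []
  #9 pop 1: in=0 → 0 (no change)
  #10 pop 3: in=0 → 0 (no change)
  #11 pop 0: in=0 → 0 (no change)
  #12 pop 4: in=0 → 0 (no change)
  #13 pop 5: in=0 → 0 (no change)

Fixpoint:
  val[0] = 0
  val[1] = 0
  val[2] = 0
  val[3] = 0
  val[4] = 0
  val[5] = 0
  val[6] = 0
  val[7] = ⊤

0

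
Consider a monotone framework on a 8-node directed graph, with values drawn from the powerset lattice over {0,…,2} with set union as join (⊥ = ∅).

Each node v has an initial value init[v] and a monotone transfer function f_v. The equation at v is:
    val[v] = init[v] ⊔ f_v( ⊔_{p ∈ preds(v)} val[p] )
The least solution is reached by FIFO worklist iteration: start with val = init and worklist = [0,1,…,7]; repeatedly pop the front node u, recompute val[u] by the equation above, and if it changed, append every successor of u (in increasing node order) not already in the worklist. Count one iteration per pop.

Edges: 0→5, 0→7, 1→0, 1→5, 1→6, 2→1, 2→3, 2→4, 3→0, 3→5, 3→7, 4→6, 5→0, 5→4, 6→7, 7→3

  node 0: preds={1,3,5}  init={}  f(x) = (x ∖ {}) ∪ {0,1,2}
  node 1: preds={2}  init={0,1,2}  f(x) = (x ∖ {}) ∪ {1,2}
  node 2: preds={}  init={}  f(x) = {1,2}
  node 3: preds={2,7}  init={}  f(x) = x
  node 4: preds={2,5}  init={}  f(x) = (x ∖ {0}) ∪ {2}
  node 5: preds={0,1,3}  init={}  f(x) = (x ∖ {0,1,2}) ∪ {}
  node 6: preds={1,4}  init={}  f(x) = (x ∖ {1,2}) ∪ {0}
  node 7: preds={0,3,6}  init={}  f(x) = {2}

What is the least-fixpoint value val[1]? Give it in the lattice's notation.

Iteration log — 11 steps:
  step 1. node 0  ⊔preds={0,1,2}  new={0,1,2}  old={}  +wl: 
  step 2. node 1  ⊔preds={}  new={0,1,2}  stable
  step 3. node 2  ⊔preds={}  new={1,2}  old={}  +wl: 1
  step 4. node 3  ⊔preds={1,2}  new={1,2}  old={}  +wl: 0
  step 5. node 4  ⊔preds={1,2}  new={1,2}  old={}  +wl: 
  step 6. node 5  ⊔preds={0,1,2}  new={}  stable
  step 7. node 6  ⊔preds={0,1,2}  new={0}  old={}  +wl: 
  step 8. node 7  ⊔preds={0,1,2}  new={2}  old={}  +wl: 3
  step 9. node 1  ⊔preds={1,2}  new={0,1,2}  stable
  step 10. node 0  ⊔preds={0,1,2}  new={0,1,2}  stable
  step 11. node 3  ⊔preds={1,2}  new={1,2}  stable

Least fixpoint reached:
  node 0: {0,1,2}
  node 1: {0,1,2}
  node 2: {1,2}
  node 3: {1,2}
  node 4: {1,2}
  node 5: {}
  node 6: {0}
  node 7: {2}

{0,1,2}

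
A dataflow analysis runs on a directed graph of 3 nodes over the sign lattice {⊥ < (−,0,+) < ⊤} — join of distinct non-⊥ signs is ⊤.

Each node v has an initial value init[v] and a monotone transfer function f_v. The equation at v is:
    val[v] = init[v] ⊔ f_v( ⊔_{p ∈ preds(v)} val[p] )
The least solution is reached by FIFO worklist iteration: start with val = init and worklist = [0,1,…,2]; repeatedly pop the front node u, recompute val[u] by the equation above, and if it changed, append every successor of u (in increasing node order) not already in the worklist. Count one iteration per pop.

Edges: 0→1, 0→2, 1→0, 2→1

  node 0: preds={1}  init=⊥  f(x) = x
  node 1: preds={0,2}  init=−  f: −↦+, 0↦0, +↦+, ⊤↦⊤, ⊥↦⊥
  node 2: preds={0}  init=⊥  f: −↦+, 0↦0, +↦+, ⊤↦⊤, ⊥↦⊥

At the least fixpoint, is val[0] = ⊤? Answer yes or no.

yes

Iteration log — 7 steps:
  step 1. node 0  ⊔preds=−  new=−  old=⊥  +wl: 
  step 2. node 1  ⊔preds=−  new=⊤  old=−  +wl: 0
  step 3. node 2  ⊔preds=−  new=+  old=⊥  +wl: 1
  step 4. node 0  ⊔preds=⊤  new=⊤  old=−  +wl: 2
  step 5. node 1  ⊔preds=⊤  new=⊤  stable
  step 6. node 2  ⊔preds=⊤  new=⊤  old=+  +wl: 1
  step 7. node 1  ⊔preds=⊤  new=⊤  stable

Least fixpoint reached:
  node 0: ⊤
  node 1: ⊤
  node 2: ⊤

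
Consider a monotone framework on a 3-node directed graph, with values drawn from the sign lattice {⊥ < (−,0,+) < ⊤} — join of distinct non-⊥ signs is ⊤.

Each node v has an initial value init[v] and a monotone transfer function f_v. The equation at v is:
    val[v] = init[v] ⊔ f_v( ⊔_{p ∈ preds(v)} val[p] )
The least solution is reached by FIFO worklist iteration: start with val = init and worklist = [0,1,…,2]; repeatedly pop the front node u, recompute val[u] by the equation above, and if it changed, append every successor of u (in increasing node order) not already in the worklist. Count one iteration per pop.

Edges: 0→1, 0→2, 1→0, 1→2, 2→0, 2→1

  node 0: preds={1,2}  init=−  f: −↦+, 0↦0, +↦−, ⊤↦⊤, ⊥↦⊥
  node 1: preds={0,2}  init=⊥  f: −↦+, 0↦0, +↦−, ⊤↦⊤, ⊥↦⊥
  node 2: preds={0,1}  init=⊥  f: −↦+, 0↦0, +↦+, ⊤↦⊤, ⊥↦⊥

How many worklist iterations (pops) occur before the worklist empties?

Iteration log — 7 steps:
  step 1. node 0  ⊔preds=⊥  new=−  stable
  step 2. node 1  ⊔preds=−  new=+  old=⊥  +wl: 0
  step 3. node 2  ⊔preds=⊤  new=⊤  old=⊥  +wl: 1
  step 4. node 0  ⊔preds=⊤  new=⊤  old=−  +wl: 2
  step 5. node 1  ⊔preds=⊤  new=⊤  old=+  +wl: 0
  step 6. node 2  ⊔preds=⊤  new=⊤  stable
  step 7. node 0  ⊔preds=⊤  new=⊤  stable

Least fixpoint reached:
  node 0: ⊤
  node 1: ⊤
  node 2: ⊤

7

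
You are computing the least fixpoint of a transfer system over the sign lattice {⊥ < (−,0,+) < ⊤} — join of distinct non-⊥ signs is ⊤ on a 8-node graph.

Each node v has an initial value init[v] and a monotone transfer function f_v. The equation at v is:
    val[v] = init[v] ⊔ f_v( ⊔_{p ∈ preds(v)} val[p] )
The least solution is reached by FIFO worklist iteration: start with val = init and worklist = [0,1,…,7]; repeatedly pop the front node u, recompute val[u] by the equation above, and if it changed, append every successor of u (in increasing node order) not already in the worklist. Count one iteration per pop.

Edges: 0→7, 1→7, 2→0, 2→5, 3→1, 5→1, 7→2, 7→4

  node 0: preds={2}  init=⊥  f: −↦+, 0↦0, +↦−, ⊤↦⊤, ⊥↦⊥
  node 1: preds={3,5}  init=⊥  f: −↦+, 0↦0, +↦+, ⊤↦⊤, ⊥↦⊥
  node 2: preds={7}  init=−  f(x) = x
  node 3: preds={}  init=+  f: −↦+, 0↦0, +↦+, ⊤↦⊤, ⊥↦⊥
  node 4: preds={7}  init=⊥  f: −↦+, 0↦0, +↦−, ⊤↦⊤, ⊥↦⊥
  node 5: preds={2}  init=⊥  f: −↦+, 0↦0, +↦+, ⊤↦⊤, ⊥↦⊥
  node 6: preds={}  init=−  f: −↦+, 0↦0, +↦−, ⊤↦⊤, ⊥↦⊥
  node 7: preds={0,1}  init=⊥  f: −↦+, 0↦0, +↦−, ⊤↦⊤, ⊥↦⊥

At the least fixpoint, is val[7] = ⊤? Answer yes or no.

Worklist (11 pops):
  #1 pop 0: in=− → + (was ⊥); enqueue []
  #2 pop 1: in=+ → + (was ⊥); enqueue []
  #3 pop 2: in=⊥ → − (no change)
  #4 pop 3: in=⊥ → + (no change)
  #5 pop 4: in=⊥ → ⊥ (no change)
  #6 pop 5: in=− → + (was ⊥); enqueue [1]
  #7 pop 6: in=⊥ → − (no change)
  #8 pop 7: in=+ → − (was ⊥); enqueue [2,4]
  #9 pop 1: in=+ → + (no change)
  #10 pop 2: in=− → − (no change)
  #11 pop 4: in=− → + (was ⊥); enqueue []

Fixpoint:
  val[0] = +
  val[1] = +
  val[2] = −
  val[3] = +
  val[4] = +
  val[5] = +
  val[6] = −
  val[7] = −

no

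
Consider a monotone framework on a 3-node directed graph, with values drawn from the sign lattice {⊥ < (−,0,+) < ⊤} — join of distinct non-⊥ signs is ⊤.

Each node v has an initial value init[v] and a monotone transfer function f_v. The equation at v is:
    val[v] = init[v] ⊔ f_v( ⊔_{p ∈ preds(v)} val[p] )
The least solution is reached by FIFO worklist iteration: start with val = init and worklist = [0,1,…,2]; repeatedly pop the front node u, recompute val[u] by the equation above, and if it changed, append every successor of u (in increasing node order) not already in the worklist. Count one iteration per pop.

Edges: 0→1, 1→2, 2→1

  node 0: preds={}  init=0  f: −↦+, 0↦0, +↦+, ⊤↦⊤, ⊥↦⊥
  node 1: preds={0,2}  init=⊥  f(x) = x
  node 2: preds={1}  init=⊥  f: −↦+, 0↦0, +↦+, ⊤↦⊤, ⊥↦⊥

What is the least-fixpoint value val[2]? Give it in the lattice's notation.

Worklist (4 pops):
  #1 pop 0: in=⊥ → 0 (no change)
  #2 pop 1: in=0 → 0 (was ⊥); enqueue []
  #3 pop 2: in=0 → 0 (was ⊥); enqueue [1]
  #4 pop 1: in=0 → 0 (no change)

Fixpoint:
  val[0] = 0
  val[1] = 0
  val[2] = 0

0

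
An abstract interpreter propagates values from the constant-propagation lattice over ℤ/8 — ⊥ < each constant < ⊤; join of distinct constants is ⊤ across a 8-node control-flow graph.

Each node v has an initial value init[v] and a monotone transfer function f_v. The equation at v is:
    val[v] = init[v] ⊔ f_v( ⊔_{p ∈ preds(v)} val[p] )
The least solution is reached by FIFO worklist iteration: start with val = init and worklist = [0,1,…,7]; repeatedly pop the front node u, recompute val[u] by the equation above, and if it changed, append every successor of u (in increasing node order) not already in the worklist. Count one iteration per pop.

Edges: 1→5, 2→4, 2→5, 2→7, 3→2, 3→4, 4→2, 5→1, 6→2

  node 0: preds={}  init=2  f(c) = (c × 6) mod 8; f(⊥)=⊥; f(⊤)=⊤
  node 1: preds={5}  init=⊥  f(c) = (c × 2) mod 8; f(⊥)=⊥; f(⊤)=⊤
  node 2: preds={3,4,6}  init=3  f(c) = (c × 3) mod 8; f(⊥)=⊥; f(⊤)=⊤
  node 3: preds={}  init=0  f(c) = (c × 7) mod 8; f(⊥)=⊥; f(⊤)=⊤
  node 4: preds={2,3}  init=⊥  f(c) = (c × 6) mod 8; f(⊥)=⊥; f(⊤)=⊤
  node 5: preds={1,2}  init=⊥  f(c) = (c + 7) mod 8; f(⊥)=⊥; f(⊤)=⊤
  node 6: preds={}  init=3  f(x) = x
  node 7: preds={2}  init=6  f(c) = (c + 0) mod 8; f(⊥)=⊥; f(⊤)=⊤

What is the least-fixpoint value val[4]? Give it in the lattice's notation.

Worklist (11 pops):
  #1 pop 0: in=⊥ → 2 (no change)
  #2 pop 1: in=⊥ → ⊥ (no change)
  #3 pop 2: in=⊤ → ⊤ (was 3); enqueue []
  #4 pop 3: in=⊥ → 0 (no change)
  #5 pop 4: in=⊤ → ⊤ (was ⊥); enqueue [2]
  #6 pop 5: in=⊤ → ⊤ (was ⊥); enqueue [1]
  #7 pop 6: in=⊥ → 3 (no change)
  #8 pop 7: in=⊤ → ⊤ (was 6); enqueue []
  #9 pop 2: in=⊤ → ⊤ (no change)
  #10 pop 1: in=⊤ → ⊤ (was ⊥); enqueue [5]
  #11 pop 5: in=⊤ → ⊤ (no change)

Fixpoint:
  val[0] = 2
  val[1] = ⊤
  val[2] = ⊤
  val[3] = 0
  val[4] = ⊤
  val[5] = ⊤
  val[6] = 3
  val[7] = ⊤

⊤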